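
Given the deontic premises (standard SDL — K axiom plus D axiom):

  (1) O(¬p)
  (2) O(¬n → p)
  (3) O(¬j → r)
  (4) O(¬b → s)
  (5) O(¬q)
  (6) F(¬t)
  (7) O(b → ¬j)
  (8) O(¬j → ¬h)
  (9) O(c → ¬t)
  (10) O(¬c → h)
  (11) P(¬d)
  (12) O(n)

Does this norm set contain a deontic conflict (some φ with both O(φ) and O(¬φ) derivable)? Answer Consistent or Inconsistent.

Premise 2 is O(¬n → p), but O(¬n) is not derivable from the premises, so it does not yield O(p).
So O(p) is not derivable, and the apparent clash with O(¬p) does not arise.
A world satisfying every obligation exists (e.g. b=false, c=false, d=false, h=true, j=true, n=true, p=false, q=false, r=false, s=true, t=true); no atom is both obligatory and forbidden, so the set is consistent.

Consistent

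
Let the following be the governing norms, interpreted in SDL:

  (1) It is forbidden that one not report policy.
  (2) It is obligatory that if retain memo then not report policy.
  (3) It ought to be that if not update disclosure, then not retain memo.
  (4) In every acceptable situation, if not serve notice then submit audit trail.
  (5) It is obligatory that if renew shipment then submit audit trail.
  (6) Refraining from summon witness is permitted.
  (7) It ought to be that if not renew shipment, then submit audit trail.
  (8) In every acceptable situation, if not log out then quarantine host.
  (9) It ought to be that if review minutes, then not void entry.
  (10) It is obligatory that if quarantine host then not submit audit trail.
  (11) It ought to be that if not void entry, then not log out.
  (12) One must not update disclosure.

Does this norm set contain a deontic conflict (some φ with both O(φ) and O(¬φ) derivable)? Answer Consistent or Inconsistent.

Premise 2 is O(retain_memo → ¬report_policy), but O(retain_memo) is not derivable from the premises, so it does not yield O(¬report_policy).
So O(¬report_policy) is not derivable, and the apparent clash with O(report_policy) does not arise.
A world satisfying every obligation exists (e.g. log_out=true, quarantine_host=false, renew_shipment=false, report_policy=true, retain_memo=false, review_minutes=false, serve_notice=false, submit_audit_trail=true, summon_witness=false, update_disclosure=false, void_entry=true); no atom is both obligatory and forbidden, so the set is consistent.

Consistent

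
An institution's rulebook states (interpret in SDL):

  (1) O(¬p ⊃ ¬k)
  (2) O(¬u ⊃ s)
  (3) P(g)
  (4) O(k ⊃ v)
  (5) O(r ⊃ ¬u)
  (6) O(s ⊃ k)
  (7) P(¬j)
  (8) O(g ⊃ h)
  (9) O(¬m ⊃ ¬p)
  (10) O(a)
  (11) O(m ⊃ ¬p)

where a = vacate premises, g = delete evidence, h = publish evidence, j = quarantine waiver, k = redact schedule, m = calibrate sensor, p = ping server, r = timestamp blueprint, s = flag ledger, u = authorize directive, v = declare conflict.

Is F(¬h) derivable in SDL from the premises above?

Premise 8 is O(g ⊃ h), but O(g) is not derivable from the premises (the permission P(g) asserts only ¬O(¬g), not O(g)), so it does not yield O(h).
No other premise forces O(h). An ideal world satisfying every premise can still have ¬h true, so F(¬h) is not derivable.

No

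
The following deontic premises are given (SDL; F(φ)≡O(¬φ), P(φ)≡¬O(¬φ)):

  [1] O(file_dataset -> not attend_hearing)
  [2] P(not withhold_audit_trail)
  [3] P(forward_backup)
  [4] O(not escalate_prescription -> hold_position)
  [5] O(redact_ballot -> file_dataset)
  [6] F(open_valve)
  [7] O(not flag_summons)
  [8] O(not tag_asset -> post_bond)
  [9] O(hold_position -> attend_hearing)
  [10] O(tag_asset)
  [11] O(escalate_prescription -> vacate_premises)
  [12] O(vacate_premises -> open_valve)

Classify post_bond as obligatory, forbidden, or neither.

Premise 8 is O(not tag_asset -> post_bond), but O(not tag_asset) is not derivable from the premises, so it does not yield O(post_bond).
No premise or chain of K-axiom applications forces O(post_bond), and none forces O(not post_bond). So post_bond is neither obligatory nor forbidden under these norms.

Neither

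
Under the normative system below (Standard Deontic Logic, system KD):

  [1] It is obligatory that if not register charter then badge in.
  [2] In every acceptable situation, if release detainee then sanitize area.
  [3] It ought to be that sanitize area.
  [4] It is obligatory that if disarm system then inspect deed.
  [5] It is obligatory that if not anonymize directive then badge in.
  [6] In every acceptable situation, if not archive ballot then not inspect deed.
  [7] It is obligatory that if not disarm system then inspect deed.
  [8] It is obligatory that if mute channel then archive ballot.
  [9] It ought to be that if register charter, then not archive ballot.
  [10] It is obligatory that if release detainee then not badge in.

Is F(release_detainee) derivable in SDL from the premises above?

Premises 7 and 4 cover both cases: O(¬disarm_system → inspect_deed) and O(disarm_system → inspect_deed). Since ¬disarm_system ∨ disarm_system is a tautology, O(inspect_deed) follows.
Premise 6 is O(¬archive_ballot → ¬inspect_deed); contrapositively O(inspect_deed → archive_ballot). Since O(inspect_deed) holds, K gives O(archive_ballot).
The contrapositive of premise 9 (O(register_charter → ¬archive_ballot)) is O(archive_ballot → ¬register_charter), and O(archive_ballot) is already established, so O(¬register_charter).
Applying K to premise 1 (O(¬register_charter → badge_in)) and O(¬register_charter) yields O(badge_in).
The contrapositive of premise 10 (O(release_detainee → ¬badge_in)) is O(badge_in → ¬release_detainee), and O(badge_in) is already established, so O(¬release_detainee).
Premises 2, 3, 5, 8 do not contribute to this derivation.
So O(¬release_detainee) holds, i.e. F(release_detainee). The claim follows.

Yes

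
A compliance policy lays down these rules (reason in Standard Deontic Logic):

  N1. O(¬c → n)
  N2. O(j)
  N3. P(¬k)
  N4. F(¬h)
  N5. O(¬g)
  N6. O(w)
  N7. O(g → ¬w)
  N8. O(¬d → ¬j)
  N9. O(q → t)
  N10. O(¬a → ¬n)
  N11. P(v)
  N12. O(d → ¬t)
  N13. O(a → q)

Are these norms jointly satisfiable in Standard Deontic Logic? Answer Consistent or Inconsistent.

Consistent

Premise 7 is O(g → ¬w), but O(g) is not derivable from the premises, so it does not yield O(¬w).
So O(¬w) is not derivable, and the apparent clash with O(w) does not arise.
A world satisfying every obligation exists (e.g. a=false, c=true, d=true, g=false, h=true, j=true, k=false, n=false, q=false, t=false, v=false, w=true); no atom is both obligatory and forbidden, so the set is consistent.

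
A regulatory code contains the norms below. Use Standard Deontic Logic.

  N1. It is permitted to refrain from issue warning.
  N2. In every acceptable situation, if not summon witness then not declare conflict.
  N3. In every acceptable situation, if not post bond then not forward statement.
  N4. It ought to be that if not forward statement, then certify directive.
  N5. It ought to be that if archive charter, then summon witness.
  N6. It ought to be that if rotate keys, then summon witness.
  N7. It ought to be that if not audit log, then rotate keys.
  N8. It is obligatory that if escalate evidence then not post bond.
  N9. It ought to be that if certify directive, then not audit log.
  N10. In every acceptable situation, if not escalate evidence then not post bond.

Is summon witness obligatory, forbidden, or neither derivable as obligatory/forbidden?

Obligatory

Premises 8 and 10 are O(escalate_evidence → ¬post_bond) and O(¬escalate_evidence → ¬post_bond); every ideal world satisfies escalate_evidence or ¬escalate_evidence, so in either case ¬post_bond holds — hence O(¬post_bond).
Applying K to premise 3 (O(¬post_bond → ¬forward_statement)) and O(¬post_bond) yields O(¬forward_statement).
Applying K to premise 4 (O(¬forward_statement → certify_directive)) and O(¬forward_statement) yields O(certify_directive).
Applying K to premise 9 (O(certify_directive → ¬audit_log)) and O(certify_directive) yields O(¬audit_log).
With premise 7, O(¬audit_log → rotate_keys), the K-axiom yields O(rotate_keys).
Applying K to premise 6 (O(rotate_keys → summon_witness)) and O(rotate_keys) yields O(summon_witness).
Premises 1, 2, 5 do not contribute to this derivation.
Hence summon_witness is obligatory.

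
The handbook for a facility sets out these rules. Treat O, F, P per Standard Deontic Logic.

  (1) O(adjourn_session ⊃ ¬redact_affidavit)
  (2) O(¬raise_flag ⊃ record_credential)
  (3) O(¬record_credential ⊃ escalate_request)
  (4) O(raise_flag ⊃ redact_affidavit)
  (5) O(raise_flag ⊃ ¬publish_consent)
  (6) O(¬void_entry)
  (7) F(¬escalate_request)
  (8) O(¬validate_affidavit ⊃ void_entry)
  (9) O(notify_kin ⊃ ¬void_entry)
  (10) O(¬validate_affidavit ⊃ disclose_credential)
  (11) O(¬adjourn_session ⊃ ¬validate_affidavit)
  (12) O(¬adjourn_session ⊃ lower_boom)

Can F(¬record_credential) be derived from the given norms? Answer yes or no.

Yes

Premise 6 states O(¬void_entry) outright.
The contrapositive of premise 8 (O(¬validate_affidavit ⊃ void_entry)) is O(¬void_entry ⊃ validate_affidavit), and O(¬void_entry) is already established, so O(validate_affidavit).
The contrapositive of premise 11 (O(¬adjourn_session ⊃ ¬validate_affidavit)) is O(validate_affidavit ⊃ adjourn_session), and O(validate_affidavit) is already established, so O(adjourn_session).
From O(adjourn_session) and premise 1, O(adjourn_session ⊃ ¬redact_affidavit), we obtain O(¬redact_affidavit).
Premise 4 is O(raise_flag ⊃ redact_affidavit); contrapositively O(¬redact_affidavit ⊃ ¬raise_flag). Since O(¬redact_affidavit) holds, K gives O(¬raise_flag).
From O(¬raise_flag) and premise 2, O(¬raise_flag ⊃ record_credential), we obtain O(record_credential).
Premises 3, 5, 7, 9, 10, 12 do not contribute to this derivation.
So O(record_credential) holds, i.e. F(¬record_credential). The claim follows.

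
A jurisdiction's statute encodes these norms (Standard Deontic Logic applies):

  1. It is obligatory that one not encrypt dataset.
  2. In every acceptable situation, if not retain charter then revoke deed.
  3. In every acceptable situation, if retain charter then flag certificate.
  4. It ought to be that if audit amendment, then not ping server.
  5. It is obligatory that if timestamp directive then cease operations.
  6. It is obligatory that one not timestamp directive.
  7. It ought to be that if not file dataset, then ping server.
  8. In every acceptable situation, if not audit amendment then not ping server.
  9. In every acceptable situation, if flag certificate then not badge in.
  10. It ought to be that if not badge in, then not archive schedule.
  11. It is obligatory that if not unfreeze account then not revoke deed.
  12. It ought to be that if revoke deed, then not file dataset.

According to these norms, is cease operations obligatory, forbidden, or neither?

Neither

Premise 5 is O(timestamp_directive → cease_operations), but O(timestamp_directive) is not derivable from the premises, so it does not yield O(cease_operations).
No premise or chain of K-axiom applications forces O(cease_operations), and none forces O(¬cease_operations). So cease_operations is neither obligatory nor forbidden under these norms.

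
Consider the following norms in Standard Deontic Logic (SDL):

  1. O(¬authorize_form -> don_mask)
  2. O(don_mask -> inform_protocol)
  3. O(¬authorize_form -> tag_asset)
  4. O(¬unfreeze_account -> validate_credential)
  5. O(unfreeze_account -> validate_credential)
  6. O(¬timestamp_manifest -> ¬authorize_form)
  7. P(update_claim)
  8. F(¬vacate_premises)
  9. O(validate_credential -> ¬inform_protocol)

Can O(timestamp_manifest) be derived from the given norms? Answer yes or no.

Premises 5 and 4 are O(unfreeze_account -> validate_credential) and O(¬unfreeze_account -> validate_credential); every ideal world satisfies unfreeze_account or ¬unfreeze_account, so in either case validate_credential holds — hence O(validate_credential).
From O(validate_credential) and premise 9, O(validate_credential -> ¬inform_protocol), we obtain O(¬inform_protocol).
Premise 2 is O(don_mask -> inform_protocol); contrapositively O(¬inform_protocol -> ¬don_mask). Since O(¬inform_protocol) holds, K gives O(¬don_mask).
Premise 1, O(¬authorize_form -> don_mask), contraposes to O(¬don_mask -> authorize_form); with O(¬don_mask) we get O(authorize_form).
Premise 6 is O(¬timestamp_manifest -> ¬authorize_form); contrapositively O(authorize_form -> timestamp_manifest). Since O(authorize_form) holds, K gives O(timestamp_manifest).
Premises 3, 7, 8 do not contribute to this derivation.
So O(timestamp_manifest) follows.

Yes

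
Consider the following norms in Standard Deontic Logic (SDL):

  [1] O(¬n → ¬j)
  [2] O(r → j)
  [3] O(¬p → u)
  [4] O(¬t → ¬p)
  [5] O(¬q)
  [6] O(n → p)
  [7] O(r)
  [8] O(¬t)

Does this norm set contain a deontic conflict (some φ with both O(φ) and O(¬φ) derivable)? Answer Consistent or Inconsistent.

Inconsistent

Premise 7 gives O(r).
Applying K to premise 2 (O(r → j)) and O(r) yields O(j).
Premise 1 is O(¬n → ¬j); contrapositively O(j → n). Since O(j) holds, K gives O(n).
From O(n) and premise 6, O(n → p), we obtain O(p).
The contrapositive of premise 4 (O(¬t → ¬p)) is O(p → t), and O(p) is already established, so O(t).
But premise 8 directly asserts O(¬t).
We now have both O(t) and O(¬t) — t is simultaneously obligatory and forbidden, violating the D-axiom.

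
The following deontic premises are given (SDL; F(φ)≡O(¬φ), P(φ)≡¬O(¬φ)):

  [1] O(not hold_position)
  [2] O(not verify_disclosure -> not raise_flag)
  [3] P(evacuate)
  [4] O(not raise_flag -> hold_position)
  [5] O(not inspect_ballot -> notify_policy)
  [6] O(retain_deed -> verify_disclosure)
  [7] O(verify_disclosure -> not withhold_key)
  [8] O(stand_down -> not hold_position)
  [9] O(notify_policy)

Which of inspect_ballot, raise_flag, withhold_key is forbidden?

Premise 1 gives O(not hold_position).
The contrapositive of premise 4 (O(not raise_flag -> hold_position)) is O(not hold_position -> raise_flag), and O(not hold_position) is already established, so O(raise_flag).
Premise 2 is O(not verify_disclosure -> not raise_flag); contrapositively O(raise_flag -> verify_disclosure). Since O(raise_flag) holds, K gives O(verify_disclosure).
Applying K to premise 7 (O(verify_disclosure -> not withhold_key)) and O(verify_disclosure) yields O(not withhold_key).
So O(not withhold_key) holds, i.e. withhold_key is forbidden. None of the other listed options is forbidden under the premises.

withhold_key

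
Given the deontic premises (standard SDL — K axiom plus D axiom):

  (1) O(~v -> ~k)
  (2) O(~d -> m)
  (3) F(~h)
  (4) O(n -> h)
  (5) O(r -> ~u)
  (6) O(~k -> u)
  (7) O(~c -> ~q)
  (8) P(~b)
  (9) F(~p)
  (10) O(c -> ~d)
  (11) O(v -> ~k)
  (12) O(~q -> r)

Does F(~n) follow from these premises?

Premise 4 is O(n -> h); even if O(h) held, inferring O(n) would be affirming the consequent — invalid.
No other premise forces O(n). An ideal world satisfying every premise can still have ~n true, so F(~n) is not derivable.

No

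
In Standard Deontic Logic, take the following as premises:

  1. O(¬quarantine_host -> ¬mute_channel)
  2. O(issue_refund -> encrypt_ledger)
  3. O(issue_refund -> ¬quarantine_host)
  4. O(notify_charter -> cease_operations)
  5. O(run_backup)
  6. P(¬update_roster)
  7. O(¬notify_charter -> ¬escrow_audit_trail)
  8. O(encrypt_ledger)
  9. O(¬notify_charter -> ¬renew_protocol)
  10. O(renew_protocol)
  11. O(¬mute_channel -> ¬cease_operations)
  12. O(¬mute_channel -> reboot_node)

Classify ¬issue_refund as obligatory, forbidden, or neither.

Premise 10 gives O(renew_protocol).
The contrapositive of premise 9 (O(¬notify_charter -> ¬renew_protocol)) is O(renew_protocol -> notify_charter), and O(renew_protocol) is already established, so O(notify_charter).
With premise 4, O(notify_charter -> cease_operations), the K-axiom yields O(cease_operations).
Premise 11 is O(¬mute_channel -> ¬cease_operations); contrapositively O(cease_operations -> mute_channel). Since O(cease_operations) holds, K gives O(mute_channel).
Premise 1, O(¬quarantine_host -> ¬mute_channel), contraposes to O(mute_channel -> quarantine_host); with O(mute_channel) we get O(quarantine_host).
Premise 3, O(issue_refund -> ¬quarantine_host), contraposes to O(quarantine_host -> ¬issue_refund); with O(quarantine_host) we get O(¬issue_refund).
Premises 2, 5, 6, 7, 8, 12 do not contribute to this derivation.
Hence ¬issue_refund is obligatory.

Obligatory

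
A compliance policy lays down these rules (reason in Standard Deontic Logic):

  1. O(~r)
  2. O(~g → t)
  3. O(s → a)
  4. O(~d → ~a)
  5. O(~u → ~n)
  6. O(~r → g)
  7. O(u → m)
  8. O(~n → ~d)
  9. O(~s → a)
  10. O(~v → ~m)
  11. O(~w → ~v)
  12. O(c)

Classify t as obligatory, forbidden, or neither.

Premise 2 is O(~g → t), but O(~g) is not derivable from the premises, so it does not yield O(t).
No premise or chain of K-axiom applications forces O(t), and none forces O(~t). So t is neither obligatory nor forbidden under these norms.

Neither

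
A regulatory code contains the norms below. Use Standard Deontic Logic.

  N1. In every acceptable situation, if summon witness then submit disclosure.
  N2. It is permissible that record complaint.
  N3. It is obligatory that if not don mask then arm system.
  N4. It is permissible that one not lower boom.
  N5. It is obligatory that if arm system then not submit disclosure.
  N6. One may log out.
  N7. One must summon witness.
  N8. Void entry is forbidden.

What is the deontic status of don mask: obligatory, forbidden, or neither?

Obligatory

From premise 7 we have O(summon_witness).
From O(summon_witness) and premise 1, O(summon_witness → submit_disclosure), we obtain O(submit_disclosure).
Premise 5 is O(arm_system → ¬submit_disclosure); contrapositively O(submit_disclosure → ¬arm_system). Since O(submit_disclosure) holds, K gives O(¬arm_system).
The contrapositive of premise 3 (O(¬don_mask → arm_system)) is O(¬arm_system → don_mask), and O(¬arm_system) is already established, so O(don_mask).
Premises 2, 4, 6, 8 do not contribute to this derivation.
Hence don_mask is obligatory.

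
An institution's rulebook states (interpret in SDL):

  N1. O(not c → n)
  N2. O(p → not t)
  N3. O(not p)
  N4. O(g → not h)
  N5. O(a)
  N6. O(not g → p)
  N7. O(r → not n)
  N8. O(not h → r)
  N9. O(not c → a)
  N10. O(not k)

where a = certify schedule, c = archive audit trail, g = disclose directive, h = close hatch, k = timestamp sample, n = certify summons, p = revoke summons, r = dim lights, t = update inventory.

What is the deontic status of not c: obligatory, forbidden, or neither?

From premise 3 we have O(not p).
Premise 6 is O(not g → p); contrapositively O(not p → g). Since O(not p) holds, K gives O(g).
With premise 4, O(g → not h), the K-axiom yields O(not h).
From O(not h) and premise 8, O(not h → r), we obtain O(r).
Premise 7 is O(r → not n); since O(r), deontic closure gives O(not n).
Premise 1, O(not c → n), contraposes to O(not n → c); with O(not n) we get O(c).
Premises 2, 5, 9, 10 do not contribute to this derivation.
Thus O(c), which is F(not c): not c is forbidden.

Forbidden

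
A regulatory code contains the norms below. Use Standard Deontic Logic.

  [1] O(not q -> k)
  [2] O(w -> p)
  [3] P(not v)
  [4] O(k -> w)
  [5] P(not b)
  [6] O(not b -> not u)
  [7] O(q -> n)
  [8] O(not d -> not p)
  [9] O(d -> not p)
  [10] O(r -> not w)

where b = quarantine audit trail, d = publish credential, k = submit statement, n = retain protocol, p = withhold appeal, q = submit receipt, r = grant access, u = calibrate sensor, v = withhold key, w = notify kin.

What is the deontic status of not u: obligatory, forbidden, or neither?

Neither

Premise 6 is O(not b -> not u), but O(not b) is not derivable from the premises (the permission P(not b) asserts only not O(b), not O(not b)), so it does not yield O(not u).
No premise or chain of K-axiom applications forces O(not u), and none forces O(u). So not u is neither obligatory nor forbidden under these norms.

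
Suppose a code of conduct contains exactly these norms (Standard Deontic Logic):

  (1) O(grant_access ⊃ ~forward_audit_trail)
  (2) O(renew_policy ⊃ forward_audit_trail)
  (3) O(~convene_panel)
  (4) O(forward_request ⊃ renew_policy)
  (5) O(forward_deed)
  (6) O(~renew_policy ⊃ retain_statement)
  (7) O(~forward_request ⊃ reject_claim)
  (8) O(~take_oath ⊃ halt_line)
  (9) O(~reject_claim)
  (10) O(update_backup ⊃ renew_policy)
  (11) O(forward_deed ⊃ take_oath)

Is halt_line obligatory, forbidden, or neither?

Premise 8 is O(~take_oath ⊃ halt_line), but O(~take_oath) is not derivable from the premises, so it does not yield O(halt_line).
No premise or chain of K-axiom applications forces O(halt_line), and none forces O(~halt_line). So halt_line is neither obligatory nor forbidden under these norms.

Neither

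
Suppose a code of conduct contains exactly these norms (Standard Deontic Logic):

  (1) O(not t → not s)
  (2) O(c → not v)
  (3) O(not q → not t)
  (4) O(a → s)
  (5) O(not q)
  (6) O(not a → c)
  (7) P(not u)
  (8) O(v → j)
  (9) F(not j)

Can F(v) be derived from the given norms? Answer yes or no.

From premise 5 we have O(not q).
Applying K to premise 3 (O(not q → not t)) and O(not q) yields O(not t).
From O(not t) and premise 1, O(not t → not s), we obtain O(not s).
Premise 4 is O(a → s); contrapositively O(not s → not a). Since O(not s) holds, K gives O(not a).
With premise 6, O(not a → c), the K-axiom yields O(c).
With premise 2, O(c → not v), the K-axiom yields O(not v).
Premises 7, 8, 9 do not contribute to this derivation.
So O(not v) holds, i.e. F(v). The claim follows.

Yes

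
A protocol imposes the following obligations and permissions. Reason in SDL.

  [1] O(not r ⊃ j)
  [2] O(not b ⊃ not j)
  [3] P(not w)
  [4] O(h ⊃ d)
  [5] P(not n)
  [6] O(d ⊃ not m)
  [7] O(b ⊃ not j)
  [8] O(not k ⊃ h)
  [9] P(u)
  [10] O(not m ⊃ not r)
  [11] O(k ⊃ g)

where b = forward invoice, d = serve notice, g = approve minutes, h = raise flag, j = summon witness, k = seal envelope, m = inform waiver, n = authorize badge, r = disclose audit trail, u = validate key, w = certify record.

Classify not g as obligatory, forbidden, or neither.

By case analysis on b: premise 7 gives O(b ⊃ not j) and premise 2 gives O(not b ⊃ not j), so O(not j) either way.
Premise 1, O(not r ⊃ j), contraposes to O(not j ⊃ r); with O(not j) we get O(r).
Premise 10 is O(not m ⊃ not r); contrapositively O(r ⊃ m). Since O(r) holds, K gives O(m).
Premise 6, O(d ⊃ not m), contraposes to O(m ⊃ not d); with O(m) we get O(not d).
The contrapositive of premise 4 (O(h ⊃ d)) is O(not d ⊃ not h), and O(not d) is already established, so O(not h).
The contrapositive of premise 8 (O(not k ⊃ h)) is O(not h ⊃ k), and O(not h) is already established, so O(k).
Premise 11 is O(k ⊃ g); since O(k), deontic closure gives O(g).
Premises 3, 5, 9 do not contribute to this derivation.
Thus O(g), which is F(not g): not g is forbidden.

Forbidden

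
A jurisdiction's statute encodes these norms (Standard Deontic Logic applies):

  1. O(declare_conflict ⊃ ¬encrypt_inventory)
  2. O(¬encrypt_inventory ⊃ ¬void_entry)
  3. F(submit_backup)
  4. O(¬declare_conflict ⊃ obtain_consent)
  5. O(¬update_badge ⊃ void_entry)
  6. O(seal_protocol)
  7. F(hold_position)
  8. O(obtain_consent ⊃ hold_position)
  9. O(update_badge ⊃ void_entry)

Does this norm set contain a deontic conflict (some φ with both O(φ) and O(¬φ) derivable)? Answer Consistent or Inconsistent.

Premises 5 and 9 cover both cases: O(¬update_badge ⊃ void_entry) and O(update_badge ⊃ void_entry). Since ¬update_badge ∨ update_badge is a tautology, O(void_entry) follows.
Premise 2, O(¬encrypt_inventory ⊃ ¬void_entry), contraposes to O(void_entry ⊃ encrypt_inventory); with O(void_entry) we get O(encrypt_inventory).
The contrapositive of premise 1 (O(declare_conflict ⊃ ¬encrypt_inventory)) is O(encrypt_inventory ⊃ ¬declare_conflict), and O(encrypt_inventory) is already established, so O(¬declare_conflict).
Premise 4 is O(¬declare_conflict ⊃ obtain_consent); since O(¬declare_conflict), deontic closure gives O(obtain_consent).
Applying K to premise 8 (O(obtain_consent ⊃ hold_position)) and O(obtain_consent) yields O(hold_position).
Yet premise 7 is F(hold_position), i.e. O(¬hold_position).
We now have both O(hold_position) and O(¬hold_position) — hold_position is simultaneously obligatory and forbidden, violating the D-axiom.

Inconsistent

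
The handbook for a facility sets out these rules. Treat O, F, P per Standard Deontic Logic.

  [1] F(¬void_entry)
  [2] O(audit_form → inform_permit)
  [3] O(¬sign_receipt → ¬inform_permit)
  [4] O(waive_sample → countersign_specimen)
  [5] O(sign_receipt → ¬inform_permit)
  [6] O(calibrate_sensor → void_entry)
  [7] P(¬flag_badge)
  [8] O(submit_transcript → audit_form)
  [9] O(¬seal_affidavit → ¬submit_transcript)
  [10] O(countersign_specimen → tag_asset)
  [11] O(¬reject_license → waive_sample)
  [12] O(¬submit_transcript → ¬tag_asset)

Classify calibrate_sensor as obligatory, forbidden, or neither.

Neither

Premise 6 is O(calibrate_sensor → void_entry); even if O(void_entry) held, inferring O(calibrate_sensor) would be affirming the consequent — invalid.
No premise or chain of K-axiom applications forces O(calibrate_sensor), and none forces O(¬calibrate_sensor). So calibrate_sensor is neither obligatory nor forbidden under these norms.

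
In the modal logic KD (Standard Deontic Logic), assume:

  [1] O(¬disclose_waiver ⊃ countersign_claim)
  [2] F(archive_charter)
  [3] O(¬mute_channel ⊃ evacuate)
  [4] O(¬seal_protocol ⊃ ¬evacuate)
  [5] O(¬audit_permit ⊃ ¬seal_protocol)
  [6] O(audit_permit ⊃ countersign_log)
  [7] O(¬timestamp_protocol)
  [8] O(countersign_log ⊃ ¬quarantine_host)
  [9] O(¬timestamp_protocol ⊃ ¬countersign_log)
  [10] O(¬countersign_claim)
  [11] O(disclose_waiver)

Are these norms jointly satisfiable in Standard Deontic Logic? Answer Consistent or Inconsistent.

Consistent

Premise 1 is O(¬disclose_waiver ⊃ countersign_claim), but O(¬disclose_waiver) is not derivable from the premises, so it does not yield O(countersign_claim).
So O(countersign_claim) is not derivable, and the apparent clash with O(¬countersign_claim) does not arise.
A world satisfying every obligation exists (e.g. archive_charter=false, audit_permit=false, countersign_claim=false, countersign_log=false, disclose_waiver=true, evacuate=false, mute_channel=true, quarantine_host=false, seal_protocol=false, timestamp_protocol=false); no atom is both obligatory and forbidden, so the set is consistent.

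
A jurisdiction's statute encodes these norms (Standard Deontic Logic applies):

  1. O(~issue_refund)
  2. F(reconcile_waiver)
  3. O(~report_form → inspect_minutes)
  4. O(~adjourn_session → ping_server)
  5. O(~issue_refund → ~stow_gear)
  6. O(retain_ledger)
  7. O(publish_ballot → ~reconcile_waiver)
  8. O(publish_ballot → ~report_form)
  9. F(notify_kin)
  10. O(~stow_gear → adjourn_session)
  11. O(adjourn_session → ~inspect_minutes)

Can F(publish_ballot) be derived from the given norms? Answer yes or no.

Yes

Premise 1 states O(~issue_refund) outright.
Applying K to premise 5 (O(~issue_refund → ~stow_gear)) and O(~issue_refund) yields O(~stow_gear).
From O(~stow_gear) and premise 10, O(~stow_gear → adjourn_session), we obtain O(adjourn_session).
Premise 11 is O(adjourn_session → ~inspect_minutes); since O(adjourn_session), deontic closure gives O(~inspect_minutes).
Premise 3 is O(~report_form → inspect_minutes); contrapositively O(~inspect_minutes → report_form). Since O(~inspect_minutes) holds, K gives O(report_form).
The contrapositive of premise 8 (O(publish_ballot → ~report_form)) is O(report_form → ~publish_ballot), and O(report_form) is already established, so O(~publish_ballot).
Premises 2, 4, 6, 7, 9 do not contribute to this derivation.
So O(~publish_ballot) holds, i.e. F(publish_ballot). The claim follows.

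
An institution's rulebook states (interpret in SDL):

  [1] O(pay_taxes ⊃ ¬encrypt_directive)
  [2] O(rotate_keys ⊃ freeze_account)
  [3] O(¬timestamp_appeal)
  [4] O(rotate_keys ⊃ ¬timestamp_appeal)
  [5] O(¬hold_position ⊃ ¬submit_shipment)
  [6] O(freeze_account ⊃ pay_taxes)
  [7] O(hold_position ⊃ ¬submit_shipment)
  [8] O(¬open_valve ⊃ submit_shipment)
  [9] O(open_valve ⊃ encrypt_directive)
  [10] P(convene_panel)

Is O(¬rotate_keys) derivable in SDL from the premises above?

Yes

By case analysis on ¬hold_position: premise 5 gives O(¬hold_position ⊃ ¬submit_shipment) and premise 7 gives O(hold_position ⊃ ¬submit_shipment), so O(¬submit_shipment) either way.
The contrapositive of premise 8 (O(¬open_valve ⊃ submit_shipment)) is O(¬submit_shipment ⊃ open_valve), and O(¬submit_shipment) is already established, so O(open_valve).
From O(open_valve) and premise 9, O(open_valve ⊃ encrypt_directive), we obtain O(encrypt_directive).
Premise 1, O(pay_taxes ⊃ ¬encrypt_directive), contraposes to O(encrypt_directive ⊃ ¬pay_taxes); with O(encrypt_directive) we get O(¬pay_taxes).
Premise 6 is O(freeze_account ⊃ pay_taxes); contrapositively O(¬pay_taxes ⊃ ¬freeze_account). Since O(¬pay_taxes) holds, K gives O(¬freeze_account).
Premise 2 is O(rotate_keys ⊃ freeze_account); contrapositively O(¬freeze_account ⊃ ¬rotate_keys). Since O(¬freeze_account) holds, K gives O(¬rotate_keys).
Premises 3, 4, 10 do not contribute to this derivation.
So O(¬rotate_keys) follows.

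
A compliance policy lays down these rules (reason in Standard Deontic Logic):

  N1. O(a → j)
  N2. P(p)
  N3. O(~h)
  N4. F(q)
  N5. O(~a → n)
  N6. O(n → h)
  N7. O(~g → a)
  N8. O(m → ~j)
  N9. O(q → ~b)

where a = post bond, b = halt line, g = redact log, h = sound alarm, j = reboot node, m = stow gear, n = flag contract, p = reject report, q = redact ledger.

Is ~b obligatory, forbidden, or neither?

Neither

Premise 9 is O(q → ~b), but O(q) is not derivable from the premises, so it does not yield O(~b).
No premise or chain of K-axiom applications forces O(~b), and none forces O(b). So ~b is neither obligatory nor forbidden under these norms.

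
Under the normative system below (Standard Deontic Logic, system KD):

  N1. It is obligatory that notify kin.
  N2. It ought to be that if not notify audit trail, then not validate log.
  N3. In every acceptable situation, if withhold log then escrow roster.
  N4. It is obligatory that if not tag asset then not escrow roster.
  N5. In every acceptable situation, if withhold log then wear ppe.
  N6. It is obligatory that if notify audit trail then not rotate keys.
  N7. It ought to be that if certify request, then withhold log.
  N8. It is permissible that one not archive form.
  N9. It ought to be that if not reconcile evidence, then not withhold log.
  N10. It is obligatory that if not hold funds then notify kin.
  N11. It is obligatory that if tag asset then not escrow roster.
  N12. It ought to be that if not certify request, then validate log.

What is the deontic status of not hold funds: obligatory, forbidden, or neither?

Premise 10 is O(¬hold_funds → notify_kin); even if O(notify_kin) held, inferring O(¬hold_funds) would be affirming the consequent — invalid.
No premise or chain of K-axiom applications forces O(¬hold_funds), and none forces O(hold_funds). So ¬hold_funds is neither obligatory nor forbidden under these norms.

Neither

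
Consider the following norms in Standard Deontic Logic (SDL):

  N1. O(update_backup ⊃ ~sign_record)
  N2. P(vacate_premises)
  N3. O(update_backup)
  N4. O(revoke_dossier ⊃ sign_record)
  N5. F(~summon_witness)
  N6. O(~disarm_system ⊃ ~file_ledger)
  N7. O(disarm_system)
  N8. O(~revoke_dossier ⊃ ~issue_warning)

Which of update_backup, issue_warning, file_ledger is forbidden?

issue_warning

Premise 3 states O(update_backup) outright.
Applying K to premise 1 (O(update_backup ⊃ ~sign_record)) and O(update_backup) yields O(~sign_record).
The contrapositive of premise 4 (O(revoke_dossier ⊃ sign_record)) is O(~sign_record ⊃ ~revoke_dossier), and O(~sign_record) is already established, so O(~revoke_dossier).
Premise 8 is O(~revoke_dossier ⊃ ~issue_warning); since O(~revoke_dossier), deontic closure gives O(~issue_warning).
So O(~issue_warning) holds, i.e. issue_warning is forbidden. None of the other listed options is forbidden under the premises.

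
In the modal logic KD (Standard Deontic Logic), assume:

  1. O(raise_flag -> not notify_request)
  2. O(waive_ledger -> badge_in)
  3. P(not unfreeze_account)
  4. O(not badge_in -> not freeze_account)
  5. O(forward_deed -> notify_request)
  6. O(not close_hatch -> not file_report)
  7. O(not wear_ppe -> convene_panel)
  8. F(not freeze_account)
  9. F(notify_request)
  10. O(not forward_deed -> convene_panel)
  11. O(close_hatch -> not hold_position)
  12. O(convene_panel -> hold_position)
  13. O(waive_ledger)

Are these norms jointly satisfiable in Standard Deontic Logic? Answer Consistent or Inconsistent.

Premise 4 is O(not badge_in -> not freeze_account), but O(not badge_in) is not derivable from the premises, so it does not yield O(not freeze_account).
So O(not freeze_account) is not derivable, and the apparent clash with O(freeze_account) does not arise.
A world satisfying every obligation exists (e.g. badge_in=true, close_hatch=false, convene_panel=true, file_report=false, forward_deed=false, freeze_account=true, hold_position=true, notify_request=false, raise_flag=false, unfreeze_account=false, waive_ledger=true, wear_ppe=false); no atom is both obligatory and forbidden, so the set is consistent.

Consistent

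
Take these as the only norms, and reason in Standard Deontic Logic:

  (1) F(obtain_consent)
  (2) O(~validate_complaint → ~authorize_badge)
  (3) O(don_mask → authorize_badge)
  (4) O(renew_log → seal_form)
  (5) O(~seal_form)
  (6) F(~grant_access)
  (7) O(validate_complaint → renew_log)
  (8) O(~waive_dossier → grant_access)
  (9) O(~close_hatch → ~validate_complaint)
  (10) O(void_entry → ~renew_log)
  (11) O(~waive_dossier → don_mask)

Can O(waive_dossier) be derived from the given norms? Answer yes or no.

Premise 5 states O(~seal_form) outright.
Premise 4, O(renew_log → seal_form), contraposes to O(~seal_form → ~renew_log); with O(~seal_form) we get O(~renew_log).
The contrapositive of premise 7 (O(validate_complaint → renew_log)) is O(~renew_log → ~validate_complaint), and O(~renew_log) is already established, so O(~validate_complaint).
With premise 2, O(~validate_complaint → ~authorize_badge), the K-axiom yields O(~authorize_badge).
The contrapositive of premise 3 (O(don_mask → authorize_badge)) is O(~authorize_badge → ~don_mask), and O(~authorize_badge) is already established, so O(~don_mask).
The contrapositive of premise 11 (O(~waive_dossier → don_mask)) is O(~don_mask → waive_dossier), and O(~don_mask) is already established, so O(waive_dossier).
Premises 1, 6, 8, 9, 10 do not contribute to this derivation.
So O(waive_dossier) follows.

Yes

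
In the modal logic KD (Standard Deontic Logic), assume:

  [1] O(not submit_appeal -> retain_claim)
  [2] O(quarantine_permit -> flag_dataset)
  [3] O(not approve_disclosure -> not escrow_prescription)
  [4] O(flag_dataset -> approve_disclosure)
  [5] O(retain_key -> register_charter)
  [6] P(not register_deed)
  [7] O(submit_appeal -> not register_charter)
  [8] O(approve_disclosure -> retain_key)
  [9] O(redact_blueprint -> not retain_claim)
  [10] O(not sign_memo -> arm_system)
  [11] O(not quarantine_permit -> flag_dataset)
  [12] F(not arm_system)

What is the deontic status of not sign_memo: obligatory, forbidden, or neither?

Premise 10 is O(not sign_memo -> arm_system); even if O(arm_system) held, inferring O(not sign_memo) would be affirming the consequent — invalid.
No premise or chain of K-axiom applications forces O(not sign_memo), and none forces O(sign_memo). So not sign_memo is neither obligatory nor forbidden under these norms.

Neither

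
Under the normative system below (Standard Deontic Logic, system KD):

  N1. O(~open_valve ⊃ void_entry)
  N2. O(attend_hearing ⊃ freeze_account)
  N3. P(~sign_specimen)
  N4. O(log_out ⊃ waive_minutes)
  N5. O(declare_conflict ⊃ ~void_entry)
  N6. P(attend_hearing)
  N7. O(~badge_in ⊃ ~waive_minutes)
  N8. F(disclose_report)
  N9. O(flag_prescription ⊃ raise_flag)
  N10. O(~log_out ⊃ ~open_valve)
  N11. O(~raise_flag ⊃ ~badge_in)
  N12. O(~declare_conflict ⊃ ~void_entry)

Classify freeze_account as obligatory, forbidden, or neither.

Neither

Premise 2 is O(attend_hearing ⊃ freeze_account), but O(attend_hearing) is not derivable from the premises (the permission P(attend_hearing) asserts only ~O(~attend_hearing), not O(attend_hearing)), so it does not yield O(freeze_account).
No premise or chain of K-axiom applications forces O(freeze_account), and none forces O(~freeze_account). So freeze_account is neither obligatory nor forbidden under these norms.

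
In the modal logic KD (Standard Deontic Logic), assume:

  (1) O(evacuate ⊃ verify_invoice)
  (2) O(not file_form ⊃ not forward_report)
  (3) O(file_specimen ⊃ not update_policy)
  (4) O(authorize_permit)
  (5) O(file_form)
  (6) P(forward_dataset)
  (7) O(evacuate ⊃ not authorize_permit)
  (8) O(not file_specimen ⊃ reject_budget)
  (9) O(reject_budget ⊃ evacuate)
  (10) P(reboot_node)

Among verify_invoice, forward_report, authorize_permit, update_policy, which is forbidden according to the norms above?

update_policy

Premise 4 states O(authorize_permit) outright.
Premise 7, O(evacuate ⊃ not authorize_permit), contraposes to O(authorize_permit ⊃ not evacuate); with O(authorize_permit) we get O(not evacuate).
The contrapositive of premise 9 (O(reject_budget ⊃ evacuate)) is O(not evacuate ⊃ not reject_budget), and O(not evacuate) is already established, so O(not reject_budget).
Premise 8, O(not file_specimen ⊃ reject_budget), contraposes to O(not reject_budget ⊃ file_specimen); with O(not reject_budget) we get O(file_specimen).
With premise 3, O(file_specimen ⊃ not update_policy), the K-axiom yields O(not update_policy).
So O(not update_policy) holds, i.e. update_policy is forbidden. None of the other listed options is forbidden under the premises.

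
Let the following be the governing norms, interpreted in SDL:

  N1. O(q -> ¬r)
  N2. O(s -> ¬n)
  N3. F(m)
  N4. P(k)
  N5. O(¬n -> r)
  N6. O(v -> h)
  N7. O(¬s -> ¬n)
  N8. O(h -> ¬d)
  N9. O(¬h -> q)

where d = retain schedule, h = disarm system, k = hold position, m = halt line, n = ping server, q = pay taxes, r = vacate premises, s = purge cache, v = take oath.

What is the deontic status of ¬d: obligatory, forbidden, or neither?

Premises 7 and 2 are O(¬s -> ¬n) and O(s -> ¬n); every ideal world satisfies ¬s or s, so in either case ¬n holds — hence O(¬n).
Applying K to premise 5 (O(¬n -> r)) and O(¬n) yields O(r).
Premise 1 is O(q -> ¬r); contrapositively O(r -> ¬q). Since O(r) holds, K gives O(¬q).
Premise 9, O(¬h -> q), contraposes to O(¬q -> h); with O(¬q) we get O(h).
From O(h) and premise 8, O(h -> ¬d), we obtain O(¬d).
Premises 3, 4, 6 do not contribute to this derivation.
Hence ¬d is obligatory.

Obligatory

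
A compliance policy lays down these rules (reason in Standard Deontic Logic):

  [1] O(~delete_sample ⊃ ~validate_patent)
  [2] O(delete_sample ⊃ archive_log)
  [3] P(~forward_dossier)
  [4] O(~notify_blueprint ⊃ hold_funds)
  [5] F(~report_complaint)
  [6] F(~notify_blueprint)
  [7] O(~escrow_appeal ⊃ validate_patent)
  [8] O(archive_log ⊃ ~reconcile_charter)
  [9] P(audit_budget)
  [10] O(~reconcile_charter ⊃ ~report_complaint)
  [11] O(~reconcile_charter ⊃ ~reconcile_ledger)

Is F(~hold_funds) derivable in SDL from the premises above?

Premise 4 is O(~notify_blueprint ⊃ hold_funds), but O(~notify_blueprint) is not derivable from the premises, so it does not yield O(hold_funds).
No other premise forces O(hold_funds). An ideal world satisfying every premise can still have ~hold_funds true, so F(~hold_funds) is not derivable.

No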